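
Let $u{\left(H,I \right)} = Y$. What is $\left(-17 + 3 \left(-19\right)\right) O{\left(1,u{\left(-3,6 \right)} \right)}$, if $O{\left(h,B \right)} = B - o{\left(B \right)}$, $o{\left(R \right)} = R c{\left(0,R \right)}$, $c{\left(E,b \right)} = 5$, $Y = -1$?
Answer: $-296$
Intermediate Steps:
$u{\left(H,I \right)} = -1$
$o{\left(R \right)} = 5 R$ ($o{\left(R \right)} = R 5 = 5 R$)
$O{\left(h,B \right)} = - 4 B$ ($O{\left(h,B \right)} = B - 5 B = - 4 B$)
$\left(-17 + 3 \left(-19\right)\right) O{\left(1,u{\left(-3,6 \right)} \right)} = \left(-17 + 3 \left(-19\right)\right) \left(\left(-4\right) \left(-1\right)\right) = \left(-17 - 57\right) 4 = \left(-74\right) 4 = -296$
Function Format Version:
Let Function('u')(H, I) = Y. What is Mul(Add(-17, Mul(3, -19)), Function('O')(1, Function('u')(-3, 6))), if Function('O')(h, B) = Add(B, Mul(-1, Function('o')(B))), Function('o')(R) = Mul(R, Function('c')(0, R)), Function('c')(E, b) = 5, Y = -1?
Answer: -296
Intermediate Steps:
Function('u')(H, I) = -1
Function('o')(R) = Mul(5, R) (Function('o')(R) = Mul(R, 5) = Mul(5, R))
Function('O')(h, B) = Mul(-4, B) (Function('O')(h, B) = Add(B, Mul(-1, Mul(5, B))) = Add(B, Mul(-5, B)) = Mul(-4, B))
Mul(Add(-17, Mul(3, -19)), Function('O')(1, Function('u')(-3, 6))) = Mul(Add(-17, Mul(3, -19)), Mul(-4, -1)) = Mul(Add(-17, -57), 4) = Mul(-74, 4) = -296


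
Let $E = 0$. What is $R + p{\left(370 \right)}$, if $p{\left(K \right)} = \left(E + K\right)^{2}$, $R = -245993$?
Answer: $-109093$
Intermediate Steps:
$p{\left(K \right)} = K^{2}$ ($p{\left(K \right)} = \left(0 + K\right)^{2} = K^{2}$)
$R + p{\left(370 \right)} = -245993 + 370^{2} = -245993 + 136900 = -109093$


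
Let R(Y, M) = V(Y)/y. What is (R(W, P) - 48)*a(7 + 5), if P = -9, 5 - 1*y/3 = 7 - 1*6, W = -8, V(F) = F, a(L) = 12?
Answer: -584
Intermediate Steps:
y = 12 (y = 15 - 3*(7 - 1*6) = 15 - 3*(7 - 6) = 15 - 3*1 = 15 - 3 = 12)
R(Y, M) = Y/12
(R(W, P) - 48)*a(7 + 5) = ((1/12)*(-8) - 48)*12 = (-⅔ - 48)*12 = -146/3*12 = -584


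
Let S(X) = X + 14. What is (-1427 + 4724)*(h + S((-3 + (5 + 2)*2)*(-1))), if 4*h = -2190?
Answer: -3590433/2 ≈ -1.7952e+6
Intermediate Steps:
h = -1095/2 (h = (¼)*(-2190) = -1095/2 ≈ -547.50)
S(X) = 14 + X
(-1427 + 4724)*(h + S((-3 + (5 + 2)*2)*(-1))) = (-1427 + 4724)*(-1095/2 + (14 + (-3 + (5 + 2)*2)*(-1))) = 3297*(-1095/2 + (14 + (-3 + 7*2)*(-1))) = 3297*(-1095/2 + (14 + (-3 + 14)*(-1))) = 3297*(-1095/2 + (14 + 11*(-1))) = 3297*(-1095/2 + (14 - 11)) = 3297*(-1095/2 + 3) = 3297*(-1089/2) = -3590433/2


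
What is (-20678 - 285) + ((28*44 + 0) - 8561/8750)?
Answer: -24664973/1250 ≈ -19732.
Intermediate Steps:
(-20678 - 285) + ((28*44 + 0) - 8561/8750) = -20963 + ((1232 + 0) - 8561/8750) = -20963 + (1232 - 1*1223/1250) = -20963 + (1232 - 1223/1250) = -20963 + 1538777/1250 = -24664973/1250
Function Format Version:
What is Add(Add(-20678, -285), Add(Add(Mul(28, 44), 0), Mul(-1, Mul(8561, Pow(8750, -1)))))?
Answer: Rational(-24664973, 1250) ≈ -19732.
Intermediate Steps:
Add(Add(-20678, -285), Add(Add(Mul(28, 44), 0), Mul(-1, Mul(8561, Pow(8750, -1))))) = Add(-20963, Add(Add(1232, 0), Mul(-1, Mul(8561, Rational(1, 8750))))) = Add(-20963, Add(1232, Mul(-1, Rational(1223, 1250)))) = Add(-20963, Add(1232, Rational(-1223, 1250))) = Add(-20963, Rational(1538777, 1250)) = Rational(-24664973, 1250)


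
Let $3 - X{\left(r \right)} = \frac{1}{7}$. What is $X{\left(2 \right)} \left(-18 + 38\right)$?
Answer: $\frac{400}{7} \approx 57.143$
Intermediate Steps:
$X{\left(r \right)} = \frac{20}{7}$ ($X{\left(r \right)} = 3 - \frac{1}{7} = \frac{20}{7}$)
$X{\left(2 \right)} \left(-18 + 38\right) = \frac{20 \left(-18 + 38\right)}{7} = \frac{20}{7} \cdot 20 = \frac{400}{7}$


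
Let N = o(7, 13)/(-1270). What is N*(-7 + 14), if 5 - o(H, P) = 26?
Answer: 147/1270 ≈ 0.11575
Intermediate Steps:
o(H, P) = -21 (o(H, P) = 5 - 1*26 = 5 - 26 = -21)
N = 21/1270 (N = -21/(-1270) = -21*(-1/1270) = 21/1270 ≈ 0.016535)
N*(-7 + 14) = 21*(-7 + 14)/1270 = (21/1270)*7 = 147/1270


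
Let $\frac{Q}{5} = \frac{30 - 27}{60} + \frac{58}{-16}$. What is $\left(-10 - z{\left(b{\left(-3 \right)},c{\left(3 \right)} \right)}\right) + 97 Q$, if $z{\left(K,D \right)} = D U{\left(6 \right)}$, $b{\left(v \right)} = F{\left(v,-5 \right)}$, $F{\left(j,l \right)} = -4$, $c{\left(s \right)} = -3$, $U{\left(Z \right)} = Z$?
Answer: $- \frac{13807}{8} \approx -1725.9$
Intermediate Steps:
$b{\left(v \right)} = -4$
$Q = - \frac{143}{8}$ ($Q = 5 \left(\frac{30 - 27}{60} + \frac{58}{-16}\right) = 5 \left(\left(30 - 27\right) \frac{1}{60} + 58 \left(- \frac{1}{16}\right)\right) = 5 \left(3 \cdot \frac{1}{60} - \frac{29}{8}\right) = 5 \left(\frac{1}{20} - \frac{29}{8}\right) = 5 \left(- \frac{143}{40}\right) = - \frac{143}{8} \approx -17.875$)
$z{\left(K,D \right)} = 6 D$ ($z{\left(K,D \right)} = D 6 = 6 D$)
$\left(-10 - z{\left(b{\left(-3 \right)},c{\left(3 \right)} \right)}\right) + 97 Q = \left(-10 - 6 \left(-3\right)\right) + 97 \left(- \frac{143}{8}\right) = \left(-10 - -18\right) - \frac{13871}{8} = \left(-10 + 18\right) - \frac{13871}{8} = 8 - \frac{13871}{8} = - \frac{13807}{8}$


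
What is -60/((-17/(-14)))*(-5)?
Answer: 4200/17 ≈ 247.06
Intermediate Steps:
-60/((-17/(-14)))*(-5) = -60/((-17*(-1/14)))*(-5) = -60/17/14*(-5) = -60*14/17*(-5) = -3*280/17*(-5) = -840/17*(-5) = 4200/17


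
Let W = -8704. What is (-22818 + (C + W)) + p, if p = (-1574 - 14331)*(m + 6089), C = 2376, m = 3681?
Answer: -155420996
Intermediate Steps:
p = -155391850 (p = (-1574 - 14331)*(3681 + 6089) = -15905*9770 = -155391850)
(-22818 + (C + W)) + p = (-22818 + (2376 - 8704)) - 155391850 = (-22818 - 6328) - 155391850 = -29146 - 155391850 = -155420996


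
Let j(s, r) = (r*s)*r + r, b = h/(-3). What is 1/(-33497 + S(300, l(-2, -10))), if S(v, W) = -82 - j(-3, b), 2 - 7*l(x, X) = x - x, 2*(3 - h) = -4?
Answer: -1/33569 ≈ -2.9789e-5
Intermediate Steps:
h = 5 (h = 3 - ½*(-4) = 3 + 2 = 5)
l(x, X) = 2/7 (l(x, X) = 2/7 - (x - x)/7 = 2/7 - ⅐*0 = 2/7 + 0 = 2/7)
b = -5/3 (b = 5/(-3) = 5*(-⅓) = -5/3 ≈ -1.6667)
j(s, r) = r + s*r² (j(s, r) = s*r² + r = r + s*r²)
S(v, W) = -72 (S(v, W) = -82 - (-5)*(1 - 5/3*(-3))/3 = -82 - (-5)*(1 + 5)/3 = -82 - (-5)*6/3 = -82 - 1*(-10) = -82 + 10 = -72)
1/(-33497 + S(300, l(-2, -10))) = 1/(-33497 - 72) = 1/(-33569) = -1/33569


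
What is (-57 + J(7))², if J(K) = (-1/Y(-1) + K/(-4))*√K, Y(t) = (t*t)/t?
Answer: 52047/16 + 171*√7/2 ≈ 3479.1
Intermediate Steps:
Y(t) = t (Y(t) = t²/t = t)
J(K) = √K*(1 - K/4) (J(K) = (-1/(-1) + K/(-4))*√K = (-1*(-1) + K*(-¼))*√K = (1 - K/4)*√K = √K*(1 - K/4))
(-57 + J(7))² = (-57 + √7*(4 - 1*7)/4)² = (-57 + √7*(4 - 7)/4)² = (-57 + (¼)*√7*(-3))² = (-57 - 3*√7/4)²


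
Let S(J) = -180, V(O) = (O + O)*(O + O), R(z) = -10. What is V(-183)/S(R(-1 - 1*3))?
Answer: -3721/5 ≈ -744.20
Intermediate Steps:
V(O) = 4*O² (V(O) = (2*O)*(2*O) = 4*O²)
V(-183)/S(R(-1 - 1*3)) = (4*(-183)²)/(-180) = (4*33489)*(-1/180) = 133956*(-1/180) = -3721/5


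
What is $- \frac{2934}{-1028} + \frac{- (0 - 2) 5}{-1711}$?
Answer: $\frac{2504897}{879454} \approx 2.8482$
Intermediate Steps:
$- \frac{2934}{-1028} + \frac{- (0 - 2) 5}{-1711} = \left(-2934\right) \left(- \frac{1}{1028}\right) + \left(-1\right) \left(-2\right) 5 \left(- \frac{1}{1711}\right) = \frac{1467}{514} + 2 \cdot 5 \left(- \frac{1}{1711}\right) = \frac{1467}{514} + 10 \left(- \frac{1}{1711}\right) = \frac{1467}{514} - \frac{10}{1711} = \frac{2504897}{879454}$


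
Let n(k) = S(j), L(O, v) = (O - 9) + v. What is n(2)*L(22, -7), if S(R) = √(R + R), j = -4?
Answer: 12*I*√2 ≈ 16.971*I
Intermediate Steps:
S(R) = √2*√R (S(R) = √(2*R) = √2*√R)
L(O, v) = -9 + O + v (L(O, v) = (-9 + O) + v = -9 + O + v)
n(k) = 2*I*√2 (n(k) = √2*√(-4) = √2*(2*I) = 2*I*√2)
n(2)*L(22, -7) = (2*I*√2)*(-9 + 22 - 7) = (2*I*√2)*6 = 12*I*√2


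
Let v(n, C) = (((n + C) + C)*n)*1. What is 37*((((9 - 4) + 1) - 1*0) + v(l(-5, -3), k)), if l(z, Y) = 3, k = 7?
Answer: 2109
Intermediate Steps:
v(n, C) = n*(n + 2*C) (v(n, C) = (((C + n) + C)*n)*1 = ((n + 2*C)*n)*1 = (n*(n + 2*C))*1 = n*(n + 2*C))
37*((((9 - 4) + 1) - 1*0) + v(l(-5, -3), k)) = 37*((((9 - 4) + 1) - 1*0) + 3*(3 + 2*7)) = 37*(((5 + 1) + 0) + 3*(3 + 14)) = 37*((6 + 0) + 3*17) = 37*(6 + 51) = 37*57 = 2109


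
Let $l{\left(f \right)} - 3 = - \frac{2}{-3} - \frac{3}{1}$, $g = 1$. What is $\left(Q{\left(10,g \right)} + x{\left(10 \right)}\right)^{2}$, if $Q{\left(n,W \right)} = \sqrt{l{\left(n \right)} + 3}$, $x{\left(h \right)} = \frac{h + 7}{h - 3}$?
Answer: $\frac{1406}{147} + \frac{34 \sqrt{33}}{21} \approx 18.865$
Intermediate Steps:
$l{\left(f \right)} = \frac{2}{3}$ ($l{\left(f \right)} = 3 - \left(3 - \frac{2}{3}\right) = 3 - \frac{7}{3} = \frac{2}{3}$)
$x{\left(h \right)} = \frac{7 + h}{-3 + h}$
$Q{\left(n,W \right)} = \frac{\sqrt{33}}{3}$ ($Q{\left(n,W \right)} = \sqrt{\frac{2}{3} + 3} = \sqrt{\frac{11}{3}} = \frac{\sqrt{33}}{3}$)
$\left(Q{\left(10,g \right)} + x{\left(10 \right)}\right)^{2} = \left(\frac{\sqrt{33}}{3} + \frac{7 + 10}{-3 + 10}\right)^{2} = \left(\frac{\sqrt{33}}{3} + \frac{1}{7} \cdot 17\right)^{2} = \left(\frac{\sqrt{33}}{3} + \frac{17}{7}\right)^{2} = \left(\frac{17}{7} + \frac{\sqrt{33}}{3}\right)^{2}$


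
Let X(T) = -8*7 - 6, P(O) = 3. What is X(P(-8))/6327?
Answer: -62/6327 ≈ -0.0097993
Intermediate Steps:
X(T) = -62 (X(T) = -56 - 6 = -62)
X(P(-8))/6327 = -62/6327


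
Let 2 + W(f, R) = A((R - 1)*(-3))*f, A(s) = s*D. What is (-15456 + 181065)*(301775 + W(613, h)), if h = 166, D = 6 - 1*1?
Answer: -201281509818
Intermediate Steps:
D = 5 (D = 6 - 1 = 5)
A(s) = 5*s (A(s) = s*5 = 5*s)
W(f, R) = -2 + f*(15 - 15*R) (W(f, R) = -2 + (5*((R - 1)*(-3)))*f = -2 + (5*((-1 + R)*(-3)))*f = -2 + (5*(3 - 3*R))*f = -2 + (15 - 15*R)*f = -2 + f*(15 - 15*R))
(-15456 + 181065)*(301775 + W(613, h)) = (-15456 + 181065)*(301775 + (-2 - 15*613*(-1 + 166))) = 165609*(301775 + (-2 - 15*613*165)) = 165609*(301775 + (-2 - 1517175)) = 165609*(301775 - 1517177) = 165609*(-1215402) = -201281509818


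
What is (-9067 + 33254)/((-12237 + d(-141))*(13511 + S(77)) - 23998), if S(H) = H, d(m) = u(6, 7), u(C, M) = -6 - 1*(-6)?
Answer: -24187/166300354 ≈ -0.00014544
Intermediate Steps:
u(C, M) = 0 (u(C, M) = -6 + 6 = 0)
d(m) = 0
(-9067 + 33254)/((-12237 + d(-141))*(13511 + S(77)) - 23998) = (-9067 + 33254)/((-12237 + 0)*(13511 + 77) - 23998) = 24187/(-12237*13588 - 23998) = 24187/(-166276356 - 23998) = 24187/(-166300354) = 24187*(-1/166300354) = -24187/166300354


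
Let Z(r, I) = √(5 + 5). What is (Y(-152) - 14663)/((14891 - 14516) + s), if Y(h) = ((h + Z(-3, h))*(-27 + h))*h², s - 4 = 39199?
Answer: 628598969/39578 - 2067808*√10/19789 ≈ 15552.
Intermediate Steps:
s = 39203 (s = 4 + 39199 = 39203)
Z(r, I) = √10
Y(h) = h²*(-27 + h)*(h + √10) (Y(h) = ((h + √10)*(-27 + h))*h² = ((-27 + h)*(h + √10))*h² = h²*(-27 + h)*(h + √10))
(Y(-152) - 14663)/((14891 - 14516) + s) = ((-152)²*((-152)² - 27*(-152) - 27*√10 - 152*√10) - 14663)/((14891 - 14516) + 39203) = (23104*(23104 + 4104 - 27*√10 - 152*√10) - 14663)/(375 + 39203) = (23104*(27208 - 179*√10) - 14663)/39578 = ((628613632 - 4135616*√10) - 14663)*(1/39578) = (628598969 - 4135616*√10)*(1/39578) = 628598969/39578 - 2067808*√10/19789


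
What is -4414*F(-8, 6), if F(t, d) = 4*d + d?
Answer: -132420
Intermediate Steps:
F(t, d) = 5*d
-4414*F(-8, 6) = -22070*6 = -4414*30 = -132420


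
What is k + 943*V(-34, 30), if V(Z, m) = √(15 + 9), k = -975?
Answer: -975 + 1886*√6 ≈ 3644.7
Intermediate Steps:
V(Z, m) = 2*√6 (V(Z, m) = √24 = 2*√6)
k + 943*V(-34, 30) = -975 + 943*(2*√6) = -975 + 1886*√6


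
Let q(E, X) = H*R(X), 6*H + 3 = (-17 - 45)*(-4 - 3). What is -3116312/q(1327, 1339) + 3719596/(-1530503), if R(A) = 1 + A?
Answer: -7691341165864/220981675655 ≈ -34.805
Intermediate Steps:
H = 431/6 (H = -½ + ((-17 - 45)*(-4 - 3))/6 = -½ + (-62*(-7))/6 = -½ + (⅙)*434 = -½ + 217/3 = 431/6 ≈ 71.833)
q(E, X) = 431/6 + 431*X/6 (q(E, X) = 431*(1 + X)/6 = 431/6 + 431*X/6)
-3116312/q(1327, 1339) + 3719596/(-1530503) = -3116312/(431/6 + (431/6)*1339) + 3719596/(-1530503) = -3116312/(431/6 + 577109/6) + 3719596*(-1/1530503) = -3116312/288770/3 - 3719596/1530503 = -3116312*3/288770 - 3719596/1530503 = -4674468/144385 - 3719596/1530503 = -7691341165864/220981675655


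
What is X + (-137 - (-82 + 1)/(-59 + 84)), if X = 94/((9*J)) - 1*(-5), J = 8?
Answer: -114709/900 ≈ -127.45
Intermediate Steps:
X = 227/36 (X = 94/((9*8)) - 1*(-5) = 94/72 + 5 = 94*(1/72) + 5 = 47/36 + 5 = 227/36 ≈ 6.3056)
X + (-137 - (-82 + 1)/(-59 + 84)) = 227/36 + (-137 - (-82 + 1)/(-59 + 84)) = 227/36 + (-137 - (-81)/25) = 227/36 + (-137 - 1*(-81/25)) = 227/36 + (-137 + 81/25) = 227/36 - 3344/25 = -114709/900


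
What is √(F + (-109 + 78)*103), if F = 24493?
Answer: 10*√213 ≈ 145.95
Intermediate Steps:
√(F + (-109 + 78)*103) = √(24493 + (-109 + 78)*103) = √(24493 - 31*103) = √(24493 - 3193) = √21300 = 10*√213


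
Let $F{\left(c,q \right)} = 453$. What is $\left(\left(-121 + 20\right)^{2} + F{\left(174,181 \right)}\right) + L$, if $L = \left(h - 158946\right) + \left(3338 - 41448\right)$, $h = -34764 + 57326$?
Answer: $-163840$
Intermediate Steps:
$h = 22562$
$L = -174494$ ($L = \left(22562 - 158946\right) + \left(3338 - 41448\right) = -136384 - 38110 = -174494$)
$\left(\left(-121 + 20\right)^{2} + F{\left(174,181 \right)}\right) + L = \left(\left(-121 + 20\right)^{2} + 453\right) - 174494 = \left(\left(-101\right)^{2} + 453\right) - 174494 = \left(10201 + 453\right) - 174494 = 10654 - 174494 = -163840$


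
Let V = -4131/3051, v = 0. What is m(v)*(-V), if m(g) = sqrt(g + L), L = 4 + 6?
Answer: 153*sqrt(10)/113 ≈ 4.2817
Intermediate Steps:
L = 10
V = -153/113 (V = -4131*1/3051 = -153/113 ≈ -1.3540)
m(g) = sqrt(10 + g) (m(g) = sqrt(g + 10) = sqrt(10 + g))
m(v)*(-V) = sqrt(10 + 0)*(-1*(-153/113)) = sqrt(10)*(153/113) = 153*sqrt(10)/113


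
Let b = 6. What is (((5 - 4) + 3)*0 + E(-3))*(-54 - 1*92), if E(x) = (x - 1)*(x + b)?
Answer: 1752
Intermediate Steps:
E(x) = (-1 + x)*(6 + x) (E(x) = (x - 1)*(x + 6) = (-1 + x)*(6 + x))
(((5 - 4) + 3)*0 + E(-3))*(-54 - 1*92) = (((5 - 4) + 3)*0 + (-6 + (-3)**2 + 5*(-3)))*(-54 - 1*92) = ((1 + 3)*0 + (-6 + 9 - 15))*(-54 - 92) = (4*0 - 12)*(-146) = (0 - 12)*(-146) = -12*(-146) = 1752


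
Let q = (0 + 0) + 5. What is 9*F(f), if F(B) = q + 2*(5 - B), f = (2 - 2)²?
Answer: 135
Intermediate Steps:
q = 5 (q = 0 + 5 = 5)
f = 0 (f = 0² = 0)
F(B) = 15 - 2*B (F(B) = 5 + 2*(5 - B) = 5 + (10 - 2*B) = 15 - 2*B)
9*F(f) = 9*(15 - 2*0) = 9*(15 + 0) = 9*15 = 135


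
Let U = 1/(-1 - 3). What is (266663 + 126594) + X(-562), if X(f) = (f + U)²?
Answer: 11350113/16 ≈ 7.0938e+5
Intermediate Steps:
U = -¼ (U = 1/(-4) = -¼ ≈ -0.25000)
X(f) = (-¼ + f)² (X(f) = (f - ¼)² = (-¼ + f)²)
(266663 + 126594) + X(-562) = (266663 + 126594) + (-1 + 4*(-562))²/16 = 393257 + (-1 - 2248)²/16 = 393257 + (1/16)*(-2249)² = 393257 + (1/16)*5058001 = 393257 + 5058001/16 = 11350113/16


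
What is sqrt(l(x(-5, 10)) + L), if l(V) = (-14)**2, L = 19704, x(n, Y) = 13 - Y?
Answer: 10*sqrt(199) ≈ 141.07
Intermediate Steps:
l(V) = 196
sqrt(l(x(-5, 10)) + L) = sqrt(196 + 19704) = sqrt(19900) = 10*sqrt(199)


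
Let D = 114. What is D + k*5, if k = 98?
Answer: 604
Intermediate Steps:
D + k*5 = 114 + 98*5 = 114 + 490 = 604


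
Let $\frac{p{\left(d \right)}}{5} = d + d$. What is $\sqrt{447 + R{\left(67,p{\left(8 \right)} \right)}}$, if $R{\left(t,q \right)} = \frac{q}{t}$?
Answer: $\frac{\sqrt{2011943}}{67} \approx 21.171$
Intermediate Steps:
$p{\left(d \right)} = 10 d$ ($p{\left(d \right)} = 5 \left(d + d\right) = 5 \cdot 2 d = 10 d$)
$\sqrt{447 + R{\left(67,p{\left(8 \right)} \right)}} = \sqrt{447 + \frac{10 \cdot 8}{67}} = \sqrt{447 + 80 \cdot \frac{1}{67}} = \sqrt{447 + \frac{80}{67}} = \sqrt{\frac{30029}{67}} = \frac{\sqrt{2011943}}{67}$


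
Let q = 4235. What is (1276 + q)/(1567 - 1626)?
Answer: -5511/59 ≈ -93.407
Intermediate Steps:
(1276 + q)/(1567 - 1626) = (1276 + 4235)/(1567 - 1626) = 5511/(-59) = 5511*(-1/59) = -5511/59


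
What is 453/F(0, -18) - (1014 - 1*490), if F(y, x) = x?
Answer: -3295/6 ≈ -549.17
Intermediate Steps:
453/F(0, -18) - (1014 - 1*490) = 453/(-18) - (1014 - 1*490) = 453*(-1/18) - (1014 - 490) = -151/6 - 1*524 = -151/6 - 524 = -3295/6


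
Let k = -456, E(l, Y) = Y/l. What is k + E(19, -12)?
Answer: -8676/19 ≈ -456.63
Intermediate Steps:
k + E(19, -12) = -456 - 12/19 = -8676/19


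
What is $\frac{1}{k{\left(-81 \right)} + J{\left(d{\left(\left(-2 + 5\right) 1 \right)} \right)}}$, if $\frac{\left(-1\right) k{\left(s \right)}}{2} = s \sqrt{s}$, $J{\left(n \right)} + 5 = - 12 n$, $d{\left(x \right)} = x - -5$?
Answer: $- \frac{101}{2135965} - \frac{1458 i}{2135965} \approx -4.7285 \cdot 10^{-5} - 0.0006826 i$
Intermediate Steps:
$d{\left(x \right)} = 5 + x$ ($d{\left(x \right)} = x + 5 = 5 + x$)
$J{\left(n \right)} = -5 - 12 n$
$k{\left(s \right)} = - 2 s^{\frac{3}{2}}$ ($k{\left(s \right)} = - 2 s \sqrt{s} = - 2 s^{\frac{3}{2}}$)
$\frac{1}{k{\left(-81 \right)} + J{\left(d{\left(\left(-2 + 5\right) 1 \right)} \right)}} = \frac{1}{- 2 \left(-81\right)^{\frac{3}{2}} - \left(5 + 12 \left(5 + \left(-2 + 5\right) 1\right)\right)} = \frac{1}{- 2 \left(- 729 i\right) - \left(5 + 12 \left(5 + 3 \cdot 1\right)\right)} = \frac{1}{1458 i - \left(5 + 12 \left(5 + 3\right)\right)} = \frac{1}{1458 i - 101} = \frac{1}{-101 + 1458 i} = \frac{-101 - 1458 i}{2135965}$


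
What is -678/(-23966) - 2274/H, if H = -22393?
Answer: 34840569/268335319 ≈ 0.12984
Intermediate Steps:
-678/(-23966) - 2274/H = -678/(-23966) - 2274/(-22393) = -678*(-1/23966) - 2274*(-1/22393) = 339/11983 + 2274/22393 = 34840569/268335319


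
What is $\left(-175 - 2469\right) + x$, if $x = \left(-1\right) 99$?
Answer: $-2743$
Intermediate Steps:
$x = -99$
$\left(-175 - 2469\right) + x = \left(-175 - 2469\right) - 99 = -2644 - 99 = -2743$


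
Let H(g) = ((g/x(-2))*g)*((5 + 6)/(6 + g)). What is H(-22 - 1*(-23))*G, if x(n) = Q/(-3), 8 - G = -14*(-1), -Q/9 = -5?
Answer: 22/35 ≈ 0.62857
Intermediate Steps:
Q = 45 (Q = -9*(-5) = 45)
G = -6 (G = 8 - (-14)*(-1) = 8 - 1*14 = 8 - 14 = -6)
x(n) = -15 (x(n) = 45/(-3) = 45*(-⅓) = -15)
H(g) = -11*g²/(15*(6 + g)) (H(g) = ((g/(-15))*g)*((5 + 6)/(6 + g)) = ((g*(-1/15))*g)*(11/(6 + g)) = ((-g/15)*g)*(11/(6 + g)) = (-g²/15)*(11/(6 + g)) = -11*g²/(15*(6 + g)))
H(-22 - 1*(-23))*G = -11*(-22 - 1*(-23))²/(90 + 15*(-22 - 1*(-23)))*(-6) = -11*(-22 + 23)²/(90 + 15*(-22 + 23))*(-6) = -11*1²/(90 + 15*1)*(-6) = -11*1/(90 + 15)*(-6) = -11*1/105*(-6) = -11*1*1/105*(-6) = -11/105*(-6) = 22/35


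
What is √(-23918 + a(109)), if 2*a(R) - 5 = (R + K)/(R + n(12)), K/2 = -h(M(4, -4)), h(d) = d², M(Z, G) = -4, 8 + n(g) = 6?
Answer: 2*I*√68451110/107 ≈ 154.65*I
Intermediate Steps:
n(g) = -2 (n(g) = -8 + 6 = -2)
K = -32 (K = 2*(-1*(-4)²) = 2*(-1*16) = 2*(-16) = -32)
a(R) = 5/2 + (-32 + R)/(2*(-2 + R)) (a(R) = 5/2 + ((R - 32)/(R - 2))/2 = 5/2 + ((-32 + R)/(-2 + R))/2 = 5/2 + (-32 + R)/(2*(-2 + R)))
√(-23918 + a(109)) = √(-23918 + 3*(-7 + 109)/(-2 + 109)) = √(-23918 + 3*102/107) = √(-23918 + 3*(1/107)*102) = √(-23918 + 306/107) = √(-2558920/107) = 2*I*√68451110/107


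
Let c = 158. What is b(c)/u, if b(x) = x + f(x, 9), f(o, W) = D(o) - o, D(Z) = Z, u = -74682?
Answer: -79/37341 ≈ -0.0021156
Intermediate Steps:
f(o, W) = 0 (f(o, W) = o - o = 0)
b(x) = x (b(x) = x + 0 = x)
b(c)/u = 158/(-74682) = 158*(-1/74682) = -79/37341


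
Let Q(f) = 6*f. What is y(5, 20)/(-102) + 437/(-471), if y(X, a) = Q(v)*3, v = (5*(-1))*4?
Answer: 20831/8007 ≈ 2.6016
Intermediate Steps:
v = -20 (v = -5*4 = -20)
y(X, a) = -360 (y(X, a) = (6*(-20))*3 = -120*3 = -360)
y(5, 20)/(-102) + 437/(-471) = -360/(-102) + 437/(-471) = -360*(-1/102) + 437*(-1/471) = 60/17 - 437/471 = 20831/8007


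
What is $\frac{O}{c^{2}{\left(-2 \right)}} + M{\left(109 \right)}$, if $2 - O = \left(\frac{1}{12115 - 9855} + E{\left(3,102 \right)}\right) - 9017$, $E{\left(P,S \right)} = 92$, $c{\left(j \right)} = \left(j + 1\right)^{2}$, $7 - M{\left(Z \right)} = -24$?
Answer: $\frac{20245079}{2260} \approx 8958.0$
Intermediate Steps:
$M{\left(Z \right)} = 31$ ($M{\left(Z \right)} = 7 - -24 = 7 + 24 = 31$)
$c{\left(j \right)} = \left(1 + j\right)^{2}$
$O = \frac{20175019}{2260}$ ($O = 2 - \left(\left(\frac{1}{12115 - 9855} + 92\right) - 9017\right) = 2 - \left(\left(\frac{1}{2260} + 92\right) - 9017\right) = 2 - \left(\frac{207921}{2260} - 9017\right) = 2 - - \frac{20170499}{2260} = 2 + \frac{20170499}{2260} = \frac{20175019}{2260} \approx 8927.0$)
$\frac{O}{c^{2}{\left(-2 \right)}} + M{\left(109 \right)} = \frac{20175019}{2260 \left(\left(1 - 2\right)^{2}\right)^{2}} + 31 = \frac{20175019}{2260 \left(\left(-1\right)^{2}\right)^{2}} + 31 = \frac{20175019}{2260 \cdot 1^{2}} + 31 = \frac{20175019}{2260 \cdot 1} + 31 = \frac{20175019}{2260} \cdot 1 + 31 = \frac{20175019}{2260} + 31 = \frac{20245079}{2260}$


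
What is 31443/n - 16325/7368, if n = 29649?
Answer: -84115967/72817944 ≈ -1.1552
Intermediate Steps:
31443/n - 16325/7368 = 31443/29649 - 16325/7368 = 31443*(1/29649) - 16325*1/7368 = 10481/9883 - 16325/7368 = -84115967/72817944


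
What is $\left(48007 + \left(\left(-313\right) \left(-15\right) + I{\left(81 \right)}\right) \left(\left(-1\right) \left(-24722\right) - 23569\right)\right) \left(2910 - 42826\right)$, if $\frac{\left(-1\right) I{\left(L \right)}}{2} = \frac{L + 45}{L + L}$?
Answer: $- \frac{1961310021376}{9} \approx -2.1792 \cdot 10^{11}$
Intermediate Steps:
$I{\left(L \right)} = - \frac{45 + L}{L}$ ($I{\left(L \right)} = - 2 \frac{L + 45}{L + L} = - 2 \frac{45 + L}{2 L} = - \frac{45 + L}{L}$)
$\left(48007 + \left(\left(-313\right) \left(-15\right) + I{\left(81 \right)}\right) \left(\left(-1\right) \left(-24722\right) - 23569\right)\right) \left(2910 - 42826\right) = \left(48007 + \left(\left(-313\right) \left(-15\right) + \frac{-45 - 81}{81}\right) \left(\left(-1\right) \left(-24722\right) - 23569\right)\right) \left(2910 - 42826\right) = \left(48007 + \left(4695 + \frac{-45 - 81}{81}\right) \left(24722 - 23569\right)\right) \left(-39916\right) = \left(48007 + \left(4695 + \frac{1}{81} \left(-126\right)\right) 1153\right) \left(-39916\right) = \left(48007 + \left(4695 - \frac{14}{9}\right) 1153\right) \left(-39916\right) = \left(48007 + \frac{42241}{9} \cdot 1153\right) \left(-39916\right) = \left(48007 + \frac{48703873}{9}\right) \left(-39916\right) = \frac{49135936}{9} \left(-39916\right) = - \frac{1961310021376}{9}$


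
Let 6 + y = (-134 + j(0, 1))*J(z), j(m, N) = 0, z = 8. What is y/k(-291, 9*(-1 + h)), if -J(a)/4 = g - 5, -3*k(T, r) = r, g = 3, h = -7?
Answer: -539/12 ≈ -44.917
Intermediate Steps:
k(T, r) = -r/3
J(a) = 8 (J(a) = -4*(3 - 5) = -4*(-2) = 8)
y = -1078 (y = -6 + (-134 + 0)*8 = -6 - 134*8 = -6 - 1072 = -1078)
y/k(-291, 9*(-1 + h)) = -1078*(-1/(3*(-1 - 7))) = -1078/((-3*(-8))) = -1078/((-⅓*(-72))) = -1078/24 = -1078*1/24 = -539/12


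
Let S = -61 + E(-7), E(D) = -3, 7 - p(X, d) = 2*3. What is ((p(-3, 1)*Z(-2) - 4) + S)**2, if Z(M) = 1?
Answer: 4489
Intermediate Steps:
p(X, d) = 1 (p(X, d) = 7 - 2*3 = 7 - 1*6 = 7 - 6 = 1)
S = -64 (S = -61 - 3 = -64)
((p(-3, 1)*Z(-2) - 4) + S)**2 = ((1*1 - 4) - 64)**2 = ((1 - 4) - 64)**2 = (-3 - 64)**2 = (-67)**2 = 4489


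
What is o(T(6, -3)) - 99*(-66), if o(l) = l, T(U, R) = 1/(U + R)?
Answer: 19603/3 ≈ 6534.3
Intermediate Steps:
T(U, R) = 1/(R + U)
o(T(6, -3)) - 99*(-66) = 1/(-3 + 6) - 99*(-66) = 1/3 + 6534 = 19603/3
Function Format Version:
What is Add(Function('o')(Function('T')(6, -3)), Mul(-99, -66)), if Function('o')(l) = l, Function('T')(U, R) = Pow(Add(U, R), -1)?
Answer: Rational(19603, 3) ≈ 6534.3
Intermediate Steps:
Function('T')(U, R) = Pow(Add(R, U), -1)
Add(Function('o')(Function('T')(6, -3)), Mul(-99, -66)) = Add(Pow(Add(-3, 6), -1), Mul(-99, -66)) = Add(Pow(3, -1), 6534) = Add(Rational(1, 3), 6534) = Rational(19603, 3)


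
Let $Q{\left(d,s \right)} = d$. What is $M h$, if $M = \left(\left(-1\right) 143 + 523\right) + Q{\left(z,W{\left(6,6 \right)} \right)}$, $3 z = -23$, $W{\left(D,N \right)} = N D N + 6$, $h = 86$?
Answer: $\frac{96062}{3} \approx 32021.0$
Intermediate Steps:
$W{\left(D,N \right)} = 6 + D N^{2}$ ($W{\left(D,N \right)} = D N N + 6 = D N^{2} + 6 = 6 + D N^{2}$)
$z = - \frac{23}{3}$ ($z = \frac{1}{3} \left(-23\right) = - \frac{23}{3} \approx -7.6667$)
$M = \frac{1117}{3}$ ($M = \left(\left(-1\right) 143 + 523\right) - \frac{23}{3} = \left(-143 + 523\right) - \frac{23}{3} = 380 - \frac{23}{3} = \frac{1117}{3} \approx 372.33$)
$M h = \frac{1117}{3} \cdot 86 = \frac{96062}{3}$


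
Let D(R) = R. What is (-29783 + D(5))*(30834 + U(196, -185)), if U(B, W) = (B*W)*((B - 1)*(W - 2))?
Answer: -39374012135052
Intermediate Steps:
U(B, W) = B*W*(-1 + B)*(-2 + W) (U(B, W) = (B*W)*((-1 + B)*(-2 + W)) = B*W*(-1 + B)*(-2 + W))
(-29783 + D(5))*(30834 + U(196, -185)) = (-29783 + 5)*(30834 + 196*(-185)*(2 - 1*(-185) - 2*196 + 196*(-185))) = -29778*(30834 + 196*(-185)*(2 + 185 - 392 - 36260)) = -29778*(30834 + 196*(-185)*(-36465)) = -29778*(30834 + 1322220900) = -29778*1322251734 = -39374012135052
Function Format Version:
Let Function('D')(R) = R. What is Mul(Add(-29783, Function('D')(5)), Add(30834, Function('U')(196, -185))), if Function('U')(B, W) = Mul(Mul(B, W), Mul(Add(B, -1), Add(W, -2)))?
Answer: -39374012135052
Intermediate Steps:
Function('U')(B, W) = Mul(B, W, Add(-1, B), Add(-2, W)) (Function('U')(B, W) = Mul(Mul(B, W), Mul(Add(-1, B), Add(-2, W))) = Mul(B, W, Add(-1, B), Add(-2, W)))
Mul(Add(-29783, Function('D')(5)), Add(30834, Function('U')(196, -185))) = Mul(Add(-29783, 5), Add(30834, Mul(196, -185, Add(2, Mul(-1, -185), Mul(-2, 196), Mul(196, -185))))) = Mul(-29778, Add(30834, Mul(196, -185, Add(2, 185, -392, -36260)))) = Mul(-29778, Add(30834, Mul(196, -185, -36465))) = Mul(-29778, Add(30834, 1322220900)) = Mul(-29778, 1322251734) = -39374012135052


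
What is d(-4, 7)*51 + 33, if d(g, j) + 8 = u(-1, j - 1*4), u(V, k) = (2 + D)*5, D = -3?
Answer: -630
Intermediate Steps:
u(V, k) = -5 (u(V, k) = (2 - 3)*5 = -1*5 = -5)
d(g, j) = -13 (d(g, j) = -8 - 5 = -13)
d(-4, 7)*51 + 33 = -13*51 + 33 = -663 + 33 = -630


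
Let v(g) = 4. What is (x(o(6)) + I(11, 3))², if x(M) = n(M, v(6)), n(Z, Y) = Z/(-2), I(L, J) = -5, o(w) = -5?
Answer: 25/4 ≈ 6.2500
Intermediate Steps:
n(Z, Y) = -Z/2 (n(Z, Y) = Z*(-½) = -Z/2)
x(M) = -M/2
(x(o(6)) + I(11, 3))² = (-½*(-5) - 5)² = (5/2 - 5)² = (-5/2)² = 25/4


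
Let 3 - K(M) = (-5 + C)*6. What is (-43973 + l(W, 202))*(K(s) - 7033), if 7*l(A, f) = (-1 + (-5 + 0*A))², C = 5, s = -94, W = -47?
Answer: 2163658250/7 ≈ 3.0909e+8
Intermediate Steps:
l(A, f) = 36/7 (l(A, f) = (-1 + (-5 + 0*A))²/7 = (-1 + (-5 + 0))²/7 = (-1 - 5)²/7 = (⅐)*(-6)² = (⅐)*36 = 36/7)
K(M) = 3 (K(M) = 3 - (-5 + 5)*6 = 3 - 0*6 = 3 - 1*0 = 3 + 0 = 3)
(-43973 + l(W, 202))*(K(s) - 7033) = (-43973 + 36/7)*(3 - 7033) = -307775/7*(-7030) = 2163658250/7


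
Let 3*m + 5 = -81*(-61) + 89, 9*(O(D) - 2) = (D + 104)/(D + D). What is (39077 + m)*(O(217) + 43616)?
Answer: 385722726456/217 ≈ 1.7775e+9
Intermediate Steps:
O(D) = 2 + (104 + D)/(18*D) (O(D) = 2 + ((D + 104)/(D + D))/9 = 2 + ((104 + D)/((2*D)))/9 = 2 + ((104 + D)*(1/(2*D)))/9 = 2 + ((104 + D)/(2*D))/9 = 2 + (104 + D)/(18*D))
m = 1675 (m = -5/3 + (-81*(-61) + 89)/3 = -5/3 + (4941 + 89)/3 = -5/3 + (⅓)*5030 = -5/3 + 5030/3 = 1675)
(39077 + m)*(O(217) + 43616) = (39077 + 1675)*((1/18)*(104 + 37*217)/217 + 43616) = 40752*((1/18)*(1/217)*(104 + 8029) + 43616) = 40752*((1/18)*(1/217)*8133 + 43616) = 40752*(2711/1302 + 43616) = 40752*(56790743/1302) = 385722726456/217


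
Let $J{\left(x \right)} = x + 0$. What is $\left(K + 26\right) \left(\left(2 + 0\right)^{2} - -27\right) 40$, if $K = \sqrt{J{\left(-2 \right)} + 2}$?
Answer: $32240$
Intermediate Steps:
$J{\left(x \right)} = x$
$K = 0$ ($K = \sqrt{-2 + 2} = \sqrt{0} = 0$)
$\left(K + 26\right) \left(\left(2 + 0\right)^{2} - -27\right) 40 = \left(0 + 26\right) \left(\left(2 + 0\right)^{2} - -27\right) 40 = 26 \left(2^{2} + 27\right) 40 = 26 \left(4 + 27\right) 40 = 26 \cdot 31 \cdot 40 = 806 \cdot 40 = 32240$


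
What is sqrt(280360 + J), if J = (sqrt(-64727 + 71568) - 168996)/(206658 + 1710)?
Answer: sqrt(84530677401348 + 1447*sqrt(6841))/17364 ≈ 529.49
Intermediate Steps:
J = -14083/17364 + sqrt(6841)/208368 (J = (sqrt(6841) - 168996)/208368 = (-168996 + sqrt(6841))*(1/208368) = -14083/17364 + sqrt(6841)/208368 ≈ -0.81065)
sqrt(280360 + J) = sqrt(280360 + (-14083/17364 + sqrt(6841)/208368)) = sqrt(4868156957/17364 + sqrt(6841)/208368)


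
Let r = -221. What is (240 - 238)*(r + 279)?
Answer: 116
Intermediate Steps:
(240 - 238)*(r + 279) = (240 - 238)*(-221 + 279) = 2*58 = 116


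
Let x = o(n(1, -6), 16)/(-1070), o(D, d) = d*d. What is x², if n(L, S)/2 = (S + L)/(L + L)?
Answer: 16384/286225 ≈ 0.057242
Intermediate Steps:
n(L, S) = (L + S)/L (n(L, S) = 2*((S + L)/(L + L)) = 2*((L + S)/((2*L))) = 2*((L + S)*(1/(2*L))) = 2*((L + S)/(2*L)) = (L + S)/L)
o(D, d) = d²
x = -128/535 (x = 16²/(-1070) = 256*(-1/1070) = -128/535 ≈ -0.23925)
x² = (-128/535)² = 16384/286225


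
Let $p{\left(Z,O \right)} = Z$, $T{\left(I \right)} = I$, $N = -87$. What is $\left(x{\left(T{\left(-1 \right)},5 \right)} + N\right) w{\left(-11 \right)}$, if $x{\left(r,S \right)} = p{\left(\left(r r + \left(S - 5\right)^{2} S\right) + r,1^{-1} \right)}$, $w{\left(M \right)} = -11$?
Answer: $957$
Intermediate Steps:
$x{\left(r,S \right)} = r + r^{2} + S \left(-5 + S\right)^{2}$ ($x{\left(r,S \right)} = \left(r r + \left(S - 5\right)^{2} S\right) + r = \left(r^{2} + \left(-5 + S\right)^{2} S\right) + r = \left(r^{2} + S \left(-5 + S\right)^{2}\right) + r = r + r^{2} + S \left(-5 + S\right)^{2}$)
$\left(x{\left(T{\left(-1 \right)},5 \right)} + N\right) w{\left(-11 \right)} = \left(\left(-1 + \left(-1\right)^{2} + 5 \left(-5 + 5\right)^{2}\right) - 87\right) \left(-11\right) = \left(\left(-1 + 1 + 5 \cdot 0^{2}\right) - 87\right) \left(-11\right) = \left(\left(-1 + 1 + 5 \cdot 0\right) - 87\right) \left(-11\right) = \left(\left(-1 + 1 + 0\right) - 87\right) \left(-11\right) = \left(0 - 87\right) \left(-11\right) = \left(-87\right) \left(-11\right) = 957$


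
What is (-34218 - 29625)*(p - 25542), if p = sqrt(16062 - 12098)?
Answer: 1630677906 - 127686*sqrt(991) ≈ 1.6267e+9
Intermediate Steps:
p = 2*sqrt(991) (p = sqrt(3964) = 2*sqrt(991) ≈ 62.960)
(-34218 - 29625)*(p - 25542) = (-34218 - 29625)*(2*sqrt(991) - 25542) = -63843*(-25542 + 2*sqrt(991)) = 1630677906 - 127686*sqrt(991)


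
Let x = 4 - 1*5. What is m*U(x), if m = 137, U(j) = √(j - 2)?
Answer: 137*I*√3 ≈ 237.29*I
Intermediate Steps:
x = -1 (x = 4 - 5 = -1)
U(j) = √(-2 + j)
m*U(x) = 137*√(-2 - 1) = 137*√(-3) = 137*(I*√3) = 137*I*√3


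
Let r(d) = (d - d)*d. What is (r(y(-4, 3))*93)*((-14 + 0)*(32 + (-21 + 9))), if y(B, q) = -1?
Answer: 0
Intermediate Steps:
r(d) = 0 (r(d) = 0*d = 0)
(r(y(-4, 3))*93)*((-14 + 0)*(32 + (-21 + 9))) = (0*93)*((-14 + 0)*(32 + (-21 + 9))) = 0*(-14*(32 - 12)) = 0*(-14*20) = 0*(-280) = 0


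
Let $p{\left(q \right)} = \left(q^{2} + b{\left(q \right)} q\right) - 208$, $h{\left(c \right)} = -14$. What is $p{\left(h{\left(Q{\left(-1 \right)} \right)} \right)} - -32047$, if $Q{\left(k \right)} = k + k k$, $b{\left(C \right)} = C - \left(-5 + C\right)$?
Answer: $31965$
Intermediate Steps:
$b{\left(C \right)} = 5$
$Q{\left(k \right)} = k + k^{2}$
$p{\left(q \right)} = -208 + q^{2} + 5 q$ ($p{\left(q \right)} = \left(q^{2} + 5 q\right) - 208 = -208 + q^{2} + 5 q$)
$p{\left(h{\left(Q{\left(-1 \right)} \right)} \right)} - -32047 = \left(-208 + \left(-14\right)^{2} + 5 \left(-14\right)\right) - -32047 = \left(-208 + 196 - 70\right) + 32047 = -82 + 32047 = 31965$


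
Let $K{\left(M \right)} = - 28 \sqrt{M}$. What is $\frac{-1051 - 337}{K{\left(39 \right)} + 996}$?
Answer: $- \frac{28801}{20030} - \frac{2429 \sqrt{39}}{60090} \approx -1.6903$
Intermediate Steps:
$\frac{-1051 - 337}{K{\left(39 \right)} + 996} = \frac{-1051 - 337}{- 28 \sqrt{39} + 996} = - \frac{1388}{996 - 28 \sqrt{39}}$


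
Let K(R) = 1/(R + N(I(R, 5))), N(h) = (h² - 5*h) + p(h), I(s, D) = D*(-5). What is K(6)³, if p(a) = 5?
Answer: 1/440711081 ≈ 2.2691e-9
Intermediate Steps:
I(s, D) = -5*D
N(h) = 5 + h² - 5*h (N(h) = (h² - 5*h) + 5 = 5 + h² - 5*h)
K(R) = 1/(755 + R) (K(R) = 1/(R + (5 + (-5*5)² - (-25)*5)) = 1/(R + (5 + (-25)² - 5*(-25))) = 1/(R + (5 + 625 + 125)) = 1/(R + 755) = 1/(755 + R))
K(6)³ = (1/(755 + 6))³ = (1/761)³ = 1/440711081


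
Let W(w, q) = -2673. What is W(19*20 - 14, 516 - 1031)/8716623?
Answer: -891/2905541 ≈ -0.00030666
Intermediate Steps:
W(19*20 - 14, 516 - 1031)/8716623 = -2673/8716623 = -2673*1/8716623 = -891/2905541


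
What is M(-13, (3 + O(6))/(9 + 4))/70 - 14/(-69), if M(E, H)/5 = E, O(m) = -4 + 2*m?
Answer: -701/966 ≈ -0.72567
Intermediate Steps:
M(E, H) = 5*E
M(-13, (3 + O(6))/(9 + 4))/70 - 14/(-69) = (5*(-13))/70 - 14/(-69) = -65*1/70 - 14*(-1/69) = -13/14 + 14/69 = -701/966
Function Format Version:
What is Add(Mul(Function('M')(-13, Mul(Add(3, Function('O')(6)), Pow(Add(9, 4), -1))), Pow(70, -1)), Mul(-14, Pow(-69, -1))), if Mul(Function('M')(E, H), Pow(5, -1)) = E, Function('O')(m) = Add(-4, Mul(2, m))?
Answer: Rational(-701, 966) ≈ -0.72567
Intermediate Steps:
Function('M')(E, H) = Mul(5, E)
Add(Mul(Function('M')(-13, Mul(Add(3, Function('O')(6)), Pow(Add(9, 4), -1))), Pow(70, -1)), Mul(-14, Pow(-69, -1))) = Add(Mul(Mul(5, -13), Pow(70, -1)), Mul(-14, Pow(-69, -1))) = Add(Mul(-65, Rational(1, 70)), Mul(-14, Rational(-1, 69))) = Add(Rational(-13, 14), Rational(14, 69)) = Rational(-701, 966)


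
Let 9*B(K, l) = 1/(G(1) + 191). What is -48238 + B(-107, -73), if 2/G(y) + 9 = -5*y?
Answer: -580013705/12024 ≈ -48238.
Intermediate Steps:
G(y) = 2/(-9 - 5*y)
B(K, l) = 7/12024 (B(K, l) = 1/(9*(-2/(9 + 5*1) + 191)) = 1/(9*(-2/(9 + 5) + 191)) = 1/(9*(-2/14 + 191)) = 1/(9*(-2*1/14 + 191)) = 1/(9*(-1/7 + 191)) = 1/(9*(1336/7)) = (1/9)*(7/1336) = 7/12024)
-48238 + B(-107, -73) = -48238 + 7/12024 = -580013705/12024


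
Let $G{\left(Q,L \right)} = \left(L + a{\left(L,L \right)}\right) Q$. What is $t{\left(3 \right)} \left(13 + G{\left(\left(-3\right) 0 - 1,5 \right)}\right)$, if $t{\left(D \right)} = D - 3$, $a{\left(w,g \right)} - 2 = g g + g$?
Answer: $0$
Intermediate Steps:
$a{\left(w,g \right)} = 2 + g + g^{2}$ ($a{\left(w,g \right)} = 2 + \left(g g + g\right) = 2 + \left(g^{2} + g\right) = 2 + \left(g + g^{2}\right) = 2 + g + g^{2}$)
$t{\left(D \right)} = -3 + D$
$G{\left(Q,L \right)} = Q \left(2 + L^{2} + 2 L\right)$ ($G{\left(Q,L \right)} = \left(L + \left(2 + L + L^{2}\right)\right) Q = \left(2 + L^{2} + 2 L\right) Q = Q \left(2 + L^{2} + 2 L\right)$)
$t{\left(3 \right)} \left(13 + G{\left(\left(-3\right) 0 - 1,5 \right)}\right) = \left(-3 + 3\right) \left(13 + \left(\left(-3\right) 0 - 1\right) \left(2 + 5^{2} + 2 \cdot 5\right)\right) = 0 \left(13 + \left(0 - 1\right) \left(2 + 25 + 10\right)\right) = 0 \left(13 - 37\right) = 0 \left(-24\right) = 0$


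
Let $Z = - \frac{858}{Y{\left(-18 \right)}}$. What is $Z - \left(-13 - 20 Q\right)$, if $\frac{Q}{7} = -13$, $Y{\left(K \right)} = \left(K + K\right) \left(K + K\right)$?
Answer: $- \frac{390455}{216} \approx -1807.7$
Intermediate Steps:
$Y{\left(K \right)} = 4 K^{2}$ ($Y{\left(K \right)} = 2 K 2 K = 4 K^{2}$)
$Q = -91$ ($Q = 7 \left(-13\right) = -91$)
$Z = - \frac{143}{216}$ ($Z = - \frac{858}{4 \left(-18\right)^{2}} = - \frac{858}{4 \cdot 324} = - \frac{858}{1296} = \left(-858\right) \frac{1}{1296} = - \frac{143}{216} \approx -0.66204$)
$Z - \left(-13 - 20 Q\right) = - \frac{143}{216} - \left(-13 - -1820\right) = - \frac{143}{216} - \left(-13 + 1820\right) = - \frac{143}{216} - 1807 = - \frac{390455}{216}$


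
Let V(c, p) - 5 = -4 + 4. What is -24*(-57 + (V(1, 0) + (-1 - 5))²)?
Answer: 1344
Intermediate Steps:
V(c, p) = 5 (V(c, p) = 5 + (-4 + 4) = 5 + 0 = 5)
-24*(-57 + (V(1, 0) + (-1 - 5))²) = -24*(-57 + (5 + (-1 - 5))²) = -24*(-57 + (5 - 6)²) = -24*(-57 + (-1)²) = -24*(-57 + 1) = -24*(-56) = 1344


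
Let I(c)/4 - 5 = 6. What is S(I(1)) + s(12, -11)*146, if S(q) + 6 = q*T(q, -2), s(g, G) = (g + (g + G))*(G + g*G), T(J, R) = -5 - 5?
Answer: -271860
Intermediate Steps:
I(c) = 44 (I(c) = 20 + 4*6 = 20 + 24 = 44)
T(J, R) = -10
s(g, G) = (G + 2*g)*(G + G*g) (s(g, G) = (g + (G + g))*(G + G*g) = (G + 2*g)*(G + G*g))
S(q) = -6 - 10*q (S(q) = -6 + q*(-10) = -6 - 10*q)
S(I(1)) + s(12, -11)*146 = (-6 - 10*44) - 11*(-11 + 2*12 + 2*12**2 - 11*12)*146 = (-6 - 440) - 11*(-11 + 24 + 2*144 - 132)*146 = -446 - 11*(-11 + 24 + 288 - 132)*146 = -446 - 11*169*146 = -446 - 1859*146 = -446 - 271414 = -271860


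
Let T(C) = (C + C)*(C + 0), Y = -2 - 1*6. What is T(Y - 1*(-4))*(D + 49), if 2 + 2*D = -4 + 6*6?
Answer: 2048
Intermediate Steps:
D = 15 (D = -1 + (-4 + 6*6)/2 = -1 + (-4 + 36)/2 = -1 + (½)*32 = -1 + 16 = 15)
Y = -8 (Y = -2 - 6 = -8)
T(C) = 2*C² (T(C) = (2*C)*C = 2*C²)
T(Y - 1*(-4))*(D + 49) = (2*(-8 - 1*(-4))²)*(15 + 49) = (2*(-8 + 4)²)*64 = (2*(-4)²)*64 = (2*16)*64 = 32*64 = 2048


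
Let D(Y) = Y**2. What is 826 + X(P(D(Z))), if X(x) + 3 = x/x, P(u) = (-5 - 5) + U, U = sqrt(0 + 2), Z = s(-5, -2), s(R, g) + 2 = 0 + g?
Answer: 824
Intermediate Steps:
s(R, g) = -2 + g (s(R, g) = -2 + (0 + g) = -2 + g)
Z = -4 (Z = -2 - 2 = -4)
U = sqrt(2) ≈ 1.4142
P(u) = -10 + sqrt(2) (P(u) = (-5 - 5) + sqrt(2) = -10 + sqrt(2))
X(x) = -2 (X(x) = -3 + x/x = -3 + 1 = -2)
826 + X(P(D(Z))) = 826 - 2 = 824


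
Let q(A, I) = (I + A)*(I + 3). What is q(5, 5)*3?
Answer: 240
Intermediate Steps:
q(A, I) = (3 + I)*(A + I) (q(A, I) = (A + I)*(3 + I) = (3 + I)*(A + I))
q(5, 5)*3 = (5**2 + 3*5 + 3*5 + 5*5)*3 = (25 + 15 + 15 + 25)*3 = 80*3 = 240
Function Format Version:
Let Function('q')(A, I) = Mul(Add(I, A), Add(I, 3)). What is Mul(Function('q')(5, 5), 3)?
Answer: 240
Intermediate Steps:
Function('q')(A, I) = Mul(Add(3, I), Add(A, I)) (Function('q')(A, I) = Mul(Add(A, I), Add(3, I)) = Mul(Add(3, I), Add(A, I)))
Mul(Function('q')(5, 5), 3) = Mul(Add(Pow(5, 2), Mul(3, 5), Mul(3, 5), Mul(5, 5)), 3) = Mul(Add(25, 15, 15, 25), 3) = Mul(80, 3) = 240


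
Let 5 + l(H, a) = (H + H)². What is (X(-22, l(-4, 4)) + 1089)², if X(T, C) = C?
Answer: 1317904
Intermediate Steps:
l(H, a) = -5 + 4*H² (l(H, a) = -5 + (H + H)² = -5 + (2*H)² = -5 + 4*H²)
(X(-22, l(-4, 4)) + 1089)² = ((-5 + 4*(-4)²) + 1089)² = ((-5 + 4*16) + 1089)² = ((-5 + 64) + 1089)² = (59 + 1089)² = 1148² = 1317904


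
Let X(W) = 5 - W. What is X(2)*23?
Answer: 69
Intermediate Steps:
X(2)*23 = (5 - 1*2)*23 = (5 - 2)*23 = 3*23 = 69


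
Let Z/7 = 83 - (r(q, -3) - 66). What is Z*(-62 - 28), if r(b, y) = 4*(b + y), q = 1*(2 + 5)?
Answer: -83790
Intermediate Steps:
q = 7 (q = 1*7 = 7)
r(b, y) = 4*b + 4*y
Z = 931 (Z = 7*(83 - ((4*7 + 4*(-3)) - 66)) = 7*(83 - ((28 - 12) - 66)) = 7*(83 - (16 - 66)) = 7*(83 - 1*(-50)) = 7*(83 + 50) = 7*133 = 931)
Z*(-62 - 28) = 931*(-62 - 28) = 931*(-90) = -83790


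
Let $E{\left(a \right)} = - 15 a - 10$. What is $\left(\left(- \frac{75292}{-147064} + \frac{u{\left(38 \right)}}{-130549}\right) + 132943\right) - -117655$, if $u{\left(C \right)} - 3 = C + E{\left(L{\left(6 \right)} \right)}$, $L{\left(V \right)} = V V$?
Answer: $\frac{1202813868729053}{4799764534} \approx 2.506 \cdot 10^{5}$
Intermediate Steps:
$L{\left(V \right)} = V^{2}$
$E{\left(a \right)} = -10 - 15 a$
$u{\left(C \right)} = -547 + C$ ($u{\left(C \right)} = 3 - \left(10 + 540 - C\right) = 3 + \left(C - 550\right) = 3 + \left(-550 + C\right) = -547 + C$)
$\left(\left(- \frac{75292}{-147064} + \frac{u{\left(38 \right)}}{-130549}\right) + 132943\right) - -117655 = \left(\left(- \frac{75292}{-147064} + \frac{-547 + 38}{-130549}\right) + 132943\right) - -117655 = \left(\left(\left(-75292\right) \left(- \frac{1}{147064}\right) - - \frac{509}{130549}\right) + 132943\right) + 117655 = \left(\left(\frac{18823}{36766} + \frac{509}{130549}\right) + 132943\right) + 117655 = \left(\frac{2476037721}{4799764534} + 132943\right) + 117655 = \frac{638097572481283}{4799764534} + 117655 = \frac{1202813868729053}{4799764534}$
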